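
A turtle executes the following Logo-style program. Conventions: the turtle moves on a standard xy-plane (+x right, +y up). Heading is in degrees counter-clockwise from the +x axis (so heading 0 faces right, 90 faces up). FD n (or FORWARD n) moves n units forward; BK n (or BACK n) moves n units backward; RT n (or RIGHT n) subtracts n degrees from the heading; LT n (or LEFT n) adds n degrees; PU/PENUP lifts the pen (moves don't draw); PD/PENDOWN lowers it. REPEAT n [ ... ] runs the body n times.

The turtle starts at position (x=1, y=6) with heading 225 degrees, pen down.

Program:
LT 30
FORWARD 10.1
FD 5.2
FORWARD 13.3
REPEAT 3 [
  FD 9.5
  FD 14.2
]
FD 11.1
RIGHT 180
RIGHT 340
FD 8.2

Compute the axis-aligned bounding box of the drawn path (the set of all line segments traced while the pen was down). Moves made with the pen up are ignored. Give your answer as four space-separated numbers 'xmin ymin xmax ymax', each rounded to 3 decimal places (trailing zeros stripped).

Answer: -28.392 -101.025 1 6

Derivation:
Executing turtle program step by step:
Start: pos=(1,6), heading=225, pen down
LT 30: heading 225 -> 255
FD 10.1: (1,6) -> (-1.614,-3.756) [heading=255, draw]
FD 5.2: (-1.614,-3.756) -> (-2.96,-8.779) [heading=255, draw]
FD 13.3: (-2.96,-8.779) -> (-6.402,-21.625) [heading=255, draw]
REPEAT 3 [
  -- iteration 1/3 --
  FD 9.5: (-6.402,-21.625) -> (-8.861,-30.802) [heading=255, draw]
  FD 14.2: (-8.861,-30.802) -> (-12.536,-44.518) [heading=255, draw]
  -- iteration 2/3 --
  FD 9.5: (-12.536,-44.518) -> (-14.995,-53.694) [heading=255, draw]
  FD 14.2: (-14.995,-53.694) -> (-18.67,-67.41) [heading=255, draw]
  -- iteration 3/3 --
  FD 9.5: (-18.67,-67.41) -> (-21.129,-76.587) [heading=255, draw]
  FD 14.2: (-21.129,-76.587) -> (-24.804,-90.303) [heading=255, draw]
]
FD 11.1: (-24.804,-90.303) -> (-27.677,-101.025) [heading=255, draw]
RT 180: heading 255 -> 75
RT 340: heading 75 -> 95
FD 8.2: (-27.677,-101.025) -> (-28.392,-92.856) [heading=95, draw]
Final: pos=(-28.392,-92.856), heading=95, 11 segment(s) drawn

Segment endpoints: x in {-28.392, -27.677, -24.804, -21.129, -18.67, -14.995, -12.536, -8.861, -6.402, -2.96, -1.614, 1}, y in {-101.025, -92.856, -90.303, -76.587, -67.41, -53.694, -44.518, -30.802, -21.625, -8.779, -3.756, 6}
xmin=-28.392, ymin=-101.025, xmax=1, ymax=6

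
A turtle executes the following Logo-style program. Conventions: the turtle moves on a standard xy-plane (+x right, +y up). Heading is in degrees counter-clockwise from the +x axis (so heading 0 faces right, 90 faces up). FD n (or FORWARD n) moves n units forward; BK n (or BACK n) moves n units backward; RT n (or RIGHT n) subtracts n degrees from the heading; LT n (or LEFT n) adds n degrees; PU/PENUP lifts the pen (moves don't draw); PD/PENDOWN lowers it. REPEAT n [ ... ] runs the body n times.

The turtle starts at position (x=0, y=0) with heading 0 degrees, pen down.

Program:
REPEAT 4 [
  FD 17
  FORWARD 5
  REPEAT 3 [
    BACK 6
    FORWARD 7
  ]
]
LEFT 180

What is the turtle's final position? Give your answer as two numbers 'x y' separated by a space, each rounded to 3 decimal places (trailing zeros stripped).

Answer: 100 0

Derivation:
Executing turtle program step by step:
Start: pos=(0,0), heading=0, pen down
REPEAT 4 [
  -- iteration 1/4 --
  FD 17: (0,0) -> (17,0) [heading=0, draw]
  FD 5: (17,0) -> (22,0) [heading=0, draw]
  REPEAT 3 [
    -- iteration 1/3 --
    BK 6: (22,0) -> (16,0) [heading=0, draw]
    FD 7: (16,0) -> (23,0) [heading=0, draw]
    -- iteration 2/3 --
    BK 6: (23,0) -> (17,0) [heading=0, draw]
    FD 7: (17,0) -> (24,0) [heading=0, draw]
    -- iteration 3/3 --
    BK 6: (24,0) -> (18,0) [heading=0, draw]
    FD 7: (18,0) -> (25,0) [heading=0, draw]
  ]
  -- iteration 2/4 --
  FD 17: (25,0) -> (42,0) [heading=0, draw]
  FD 5: (42,0) -> (47,0) [heading=0, draw]
  REPEAT 3 [
    -- iteration 1/3 --
    BK 6: (47,0) -> (41,0) [heading=0, draw]
    FD 7: (41,0) -> (48,0) [heading=0, draw]
    -- iteration 2/3 --
    BK 6: (48,0) -> (42,0) [heading=0, draw]
    FD 7: (42,0) -> (49,0) [heading=0, draw]
    -- iteration 3/3 --
    BK 6: (49,0) -> (43,0) [heading=0, draw]
    FD 7: (43,0) -> (50,0) [heading=0, draw]
  ]
  -- iteration 3/4 --
  FD 17: (50,0) -> (67,0) [heading=0, draw]
  FD 5: (67,0) -> (72,0) [heading=0, draw]
  REPEAT 3 [
    -- iteration 1/3 --
    BK 6: (72,0) -> (66,0) [heading=0, draw]
    FD 7: (66,0) -> (73,0) [heading=0, draw]
    -- iteration 2/3 --
    BK 6: (73,0) -> (67,0) [heading=0, draw]
    FD 7: (67,0) -> (74,0) [heading=0, draw]
    -- iteration 3/3 --
    BK 6: (74,0) -> (68,0) [heading=0, draw]
    FD 7: (68,0) -> (75,0) [heading=0, draw]
  ]
  -- iteration 4/4 --
  FD 17: (75,0) -> (92,0) [heading=0, draw]
  FD 5: (92,0) -> (97,0) [heading=0, draw]
  REPEAT 3 [
    -- iteration 1/3 --
    BK 6: (97,0) -> (91,0) [heading=0, draw]
    FD 7: (91,0) -> (98,0) [heading=0, draw]
    -- iteration 2/3 --
    BK 6: (98,0) -> (92,0) [heading=0, draw]
    FD 7: (92,0) -> (99,0) [heading=0, draw]
    -- iteration 3/3 --
    BK 6: (99,0) -> (93,0) [heading=0, draw]
    FD 7: (93,0) -> (100,0) [heading=0, draw]
  ]
]
LT 180: heading 0 -> 180
Final: pos=(100,0), heading=180, 32 segment(s) drawn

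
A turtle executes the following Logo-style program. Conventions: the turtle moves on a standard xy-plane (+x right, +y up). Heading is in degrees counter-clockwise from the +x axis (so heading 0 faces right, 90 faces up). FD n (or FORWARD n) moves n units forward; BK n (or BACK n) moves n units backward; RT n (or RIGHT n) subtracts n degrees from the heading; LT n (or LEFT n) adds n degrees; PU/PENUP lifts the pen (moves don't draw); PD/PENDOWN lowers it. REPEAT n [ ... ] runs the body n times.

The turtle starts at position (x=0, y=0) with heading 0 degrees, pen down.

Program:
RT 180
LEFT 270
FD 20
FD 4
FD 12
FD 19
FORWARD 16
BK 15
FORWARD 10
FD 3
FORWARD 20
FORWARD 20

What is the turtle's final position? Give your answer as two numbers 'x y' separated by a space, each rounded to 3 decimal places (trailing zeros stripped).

Answer: 0 109

Derivation:
Executing turtle program step by step:
Start: pos=(0,0), heading=0, pen down
RT 180: heading 0 -> 180
LT 270: heading 180 -> 90
FD 20: (0,0) -> (0,20) [heading=90, draw]
FD 4: (0,20) -> (0,24) [heading=90, draw]
FD 12: (0,24) -> (0,36) [heading=90, draw]
FD 19: (0,36) -> (0,55) [heading=90, draw]
FD 16: (0,55) -> (0,71) [heading=90, draw]
BK 15: (0,71) -> (0,56) [heading=90, draw]
FD 10: (0,56) -> (0,66) [heading=90, draw]
FD 3: (0,66) -> (0,69) [heading=90, draw]
FD 20: (0,69) -> (0,89) [heading=90, draw]
FD 20: (0,89) -> (0,109) [heading=90, draw]
Final: pos=(0,109), heading=90, 10 segment(s) drawn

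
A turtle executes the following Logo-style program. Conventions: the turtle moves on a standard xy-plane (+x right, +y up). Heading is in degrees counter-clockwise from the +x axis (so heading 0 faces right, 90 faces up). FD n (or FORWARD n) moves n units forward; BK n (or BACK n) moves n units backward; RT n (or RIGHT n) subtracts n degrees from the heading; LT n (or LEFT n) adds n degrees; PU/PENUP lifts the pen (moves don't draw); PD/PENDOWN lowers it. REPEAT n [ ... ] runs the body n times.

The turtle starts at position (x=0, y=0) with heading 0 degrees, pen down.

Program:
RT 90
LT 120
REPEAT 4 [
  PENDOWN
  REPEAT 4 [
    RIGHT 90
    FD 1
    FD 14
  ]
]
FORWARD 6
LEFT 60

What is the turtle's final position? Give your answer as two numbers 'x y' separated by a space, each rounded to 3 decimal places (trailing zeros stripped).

Answer: 5.196 3

Derivation:
Executing turtle program step by step:
Start: pos=(0,0), heading=0, pen down
RT 90: heading 0 -> 270
LT 120: heading 270 -> 30
REPEAT 4 [
  -- iteration 1/4 --
  PD: pen down
  REPEAT 4 [
    -- iteration 1/4 --
    RT 90: heading 30 -> 300
    FD 1: (0,0) -> (0.5,-0.866) [heading=300, draw]
    FD 14: (0.5,-0.866) -> (7.5,-12.99) [heading=300, draw]
    -- iteration 2/4 --
    RT 90: heading 300 -> 210
    FD 1: (7.5,-12.99) -> (6.634,-13.49) [heading=210, draw]
    FD 14: (6.634,-13.49) -> (-5.49,-20.49) [heading=210, draw]
    -- iteration 3/4 --
    RT 90: heading 210 -> 120
    FD 1: (-5.49,-20.49) -> (-5.99,-19.624) [heading=120, draw]
    FD 14: (-5.99,-19.624) -> (-12.99,-7.5) [heading=120, draw]
    -- iteration 4/4 --
    RT 90: heading 120 -> 30
    FD 1: (-12.99,-7.5) -> (-12.124,-7) [heading=30, draw]
    FD 14: (-12.124,-7) -> (0,0) [heading=30, draw]
  ]
  -- iteration 2/4 --
  PD: pen down
  REPEAT 4 [
    -- iteration 1/4 --
    RT 90: heading 30 -> 300
    FD 1: (0,0) -> (0.5,-0.866) [heading=300, draw]
    FD 14: (0.5,-0.866) -> (7.5,-12.99) [heading=300, draw]
    -- iteration 2/4 --
    RT 90: heading 300 -> 210
    FD 1: (7.5,-12.99) -> (6.634,-13.49) [heading=210, draw]
    FD 14: (6.634,-13.49) -> (-5.49,-20.49) [heading=210, draw]
    -- iteration 3/4 --
    RT 90: heading 210 -> 120
    FD 1: (-5.49,-20.49) -> (-5.99,-19.624) [heading=120, draw]
    FD 14: (-5.99,-19.624) -> (-12.99,-7.5) [heading=120, draw]
    -- iteration 4/4 --
    RT 90: heading 120 -> 30
    FD 1: (-12.99,-7.5) -> (-12.124,-7) [heading=30, draw]
    FD 14: (-12.124,-7) -> (0,0) [heading=30, draw]
  ]
  -- iteration 3/4 --
  PD: pen down
  REPEAT 4 [
    -- iteration 1/4 --
    RT 90: heading 30 -> 300
    FD 1: (0,0) -> (0.5,-0.866) [heading=300, draw]
    FD 14: (0.5,-0.866) -> (7.5,-12.99) [heading=300, draw]
    -- iteration 2/4 --
    RT 90: heading 300 -> 210
    FD 1: (7.5,-12.99) -> (6.634,-13.49) [heading=210, draw]
    FD 14: (6.634,-13.49) -> (-5.49,-20.49) [heading=210, draw]
    -- iteration 3/4 --
    RT 90: heading 210 -> 120
    FD 1: (-5.49,-20.49) -> (-5.99,-19.624) [heading=120, draw]
    FD 14: (-5.99,-19.624) -> (-12.99,-7.5) [heading=120, draw]
    -- iteration 4/4 --
    RT 90: heading 120 -> 30
    FD 1: (-12.99,-7.5) -> (-12.124,-7) [heading=30, draw]
    FD 14: (-12.124,-7) -> (0,0) [heading=30, draw]
  ]
  -- iteration 4/4 --
  PD: pen down
  REPEAT 4 [
    -- iteration 1/4 --
    RT 90: heading 30 -> 300
    FD 1: (0,0) -> (0.5,-0.866) [heading=300, draw]
    FD 14: (0.5,-0.866) -> (7.5,-12.99) [heading=300, draw]
    -- iteration 2/4 --
    RT 90: heading 300 -> 210
    FD 1: (7.5,-12.99) -> (6.634,-13.49) [heading=210, draw]
    FD 14: (6.634,-13.49) -> (-5.49,-20.49) [heading=210, draw]
    -- iteration 3/4 --
    RT 90: heading 210 -> 120
    FD 1: (-5.49,-20.49) -> (-5.99,-19.624) [heading=120, draw]
    FD 14: (-5.99,-19.624) -> (-12.99,-7.5) [heading=120, draw]
    -- iteration 4/4 --
    RT 90: heading 120 -> 30
    FD 1: (-12.99,-7.5) -> (-12.124,-7) [heading=30, draw]
    FD 14: (-12.124,-7) -> (0,0) [heading=30, draw]
  ]
]
FD 6: (0,0) -> (5.196,3) [heading=30, draw]
LT 60: heading 30 -> 90
Final: pos=(5.196,3), heading=90, 33 segment(s) drawn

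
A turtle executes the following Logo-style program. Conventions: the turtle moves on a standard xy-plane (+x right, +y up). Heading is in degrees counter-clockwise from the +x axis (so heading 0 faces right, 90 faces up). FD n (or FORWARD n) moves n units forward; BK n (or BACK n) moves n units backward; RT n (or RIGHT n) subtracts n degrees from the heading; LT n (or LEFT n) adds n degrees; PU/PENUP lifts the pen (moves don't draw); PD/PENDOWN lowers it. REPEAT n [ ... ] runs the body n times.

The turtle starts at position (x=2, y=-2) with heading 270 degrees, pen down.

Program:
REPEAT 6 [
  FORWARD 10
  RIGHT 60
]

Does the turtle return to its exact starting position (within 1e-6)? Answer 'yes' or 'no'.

Executing turtle program step by step:
Start: pos=(2,-2), heading=270, pen down
REPEAT 6 [
  -- iteration 1/6 --
  FD 10: (2,-2) -> (2,-12) [heading=270, draw]
  RT 60: heading 270 -> 210
  -- iteration 2/6 --
  FD 10: (2,-12) -> (-6.66,-17) [heading=210, draw]
  RT 60: heading 210 -> 150
  -- iteration 3/6 --
  FD 10: (-6.66,-17) -> (-15.321,-12) [heading=150, draw]
  RT 60: heading 150 -> 90
  -- iteration 4/6 --
  FD 10: (-15.321,-12) -> (-15.321,-2) [heading=90, draw]
  RT 60: heading 90 -> 30
  -- iteration 5/6 --
  FD 10: (-15.321,-2) -> (-6.66,3) [heading=30, draw]
  RT 60: heading 30 -> 330
  -- iteration 6/6 --
  FD 10: (-6.66,3) -> (2,-2) [heading=330, draw]
  RT 60: heading 330 -> 270
]
Final: pos=(2,-2), heading=270, 6 segment(s) drawn

Start position: (2, -2)
Final position: (2, -2)
Distance = 0; < 1e-6 -> CLOSED

Answer: yes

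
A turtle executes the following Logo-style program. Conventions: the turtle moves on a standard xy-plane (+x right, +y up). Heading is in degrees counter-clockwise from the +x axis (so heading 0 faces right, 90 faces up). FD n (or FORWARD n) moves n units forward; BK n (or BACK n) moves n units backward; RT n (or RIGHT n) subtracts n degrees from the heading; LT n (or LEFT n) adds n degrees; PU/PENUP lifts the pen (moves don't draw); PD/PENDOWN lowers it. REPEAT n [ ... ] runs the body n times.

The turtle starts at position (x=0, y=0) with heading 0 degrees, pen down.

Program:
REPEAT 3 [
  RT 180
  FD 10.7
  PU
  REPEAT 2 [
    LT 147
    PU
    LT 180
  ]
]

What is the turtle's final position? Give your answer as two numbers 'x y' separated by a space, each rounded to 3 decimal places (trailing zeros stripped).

Answer: 0.812 -1.823

Derivation:
Executing turtle program step by step:
Start: pos=(0,0), heading=0, pen down
REPEAT 3 [
  -- iteration 1/3 --
  RT 180: heading 0 -> 180
  FD 10.7: (0,0) -> (-10.7,0) [heading=180, draw]
  PU: pen up
  REPEAT 2 [
    -- iteration 1/2 --
    LT 147: heading 180 -> 327
    PU: pen up
    LT 180: heading 327 -> 147
    -- iteration 2/2 --
    LT 147: heading 147 -> 294
    PU: pen up
    LT 180: heading 294 -> 114
  ]
  -- iteration 2/3 --
  RT 180: heading 114 -> 294
  FD 10.7: (-10.7,0) -> (-6.348,-9.775) [heading=294, move]
  PU: pen up
  REPEAT 2 [
    -- iteration 1/2 --
    LT 147: heading 294 -> 81
    PU: pen up
    LT 180: heading 81 -> 261
    -- iteration 2/2 --
    LT 147: heading 261 -> 48
    PU: pen up
    LT 180: heading 48 -> 228
  ]
  -- iteration 3/3 --
  RT 180: heading 228 -> 48
  FD 10.7: (-6.348,-9.775) -> (0.812,-1.823) [heading=48, move]
  PU: pen up
  REPEAT 2 [
    -- iteration 1/2 --
    LT 147: heading 48 -> 195
    PU: pen up
    LT 180: heading 195 -> 15
    -- iteration 2/2 --
    LT 147: heading 15 -> 162
    PU: pen up
    LT 180: heading 162 -> 342
  ]
]
Final: pos=(0.812,-1.823), heading=342, 1 segment(s) drawn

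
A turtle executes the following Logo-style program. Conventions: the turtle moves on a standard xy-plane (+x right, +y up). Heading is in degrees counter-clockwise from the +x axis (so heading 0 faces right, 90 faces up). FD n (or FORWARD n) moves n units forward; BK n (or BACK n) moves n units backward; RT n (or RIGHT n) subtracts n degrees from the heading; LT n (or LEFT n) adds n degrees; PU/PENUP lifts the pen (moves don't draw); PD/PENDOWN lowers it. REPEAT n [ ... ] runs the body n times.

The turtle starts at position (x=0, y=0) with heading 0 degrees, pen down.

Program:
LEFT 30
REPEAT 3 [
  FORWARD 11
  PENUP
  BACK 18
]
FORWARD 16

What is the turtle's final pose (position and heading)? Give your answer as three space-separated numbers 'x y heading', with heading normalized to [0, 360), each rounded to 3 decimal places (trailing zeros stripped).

Executing turtle program step by step:
Start: pos=(0,0), heading=0, pen down
LT 30: heading 0 -> 30
REPEAT 3 [
  -- iteration 1/3 --
  FD 11: (0,0) -> (9.526,5.5) [heading=30, draw]
  PU: pen up
  BK 18: (9.526,5.5) -> (-6.062,-3.5) [heading=30, move]
  -- iteration 2/3 --
  FD 11: (-6.062,-3.5) -> (3.464,2) [heading=30, move]
  PU: pen up
  BK 18: (3.464,2) -> (-12.124,-7) [heading=30, move]
  -- iteration 3/3 --
  FD 11: (-12.124,-7) -> (-2.598,-1.5) [heading=30, move]
  PU: pen up
  BK 18: (-2.598,-1.5) -> (-18.187,-10.5) [heading=30, move]
]
FD 16: (-18.187,-10.5) -> (-4.33,-2.5) [heading=30, move]
Final: pos=(-4.33,-2.5), heading=30, 1 segment(s) drawn

Answer: -4.33 -2.5 30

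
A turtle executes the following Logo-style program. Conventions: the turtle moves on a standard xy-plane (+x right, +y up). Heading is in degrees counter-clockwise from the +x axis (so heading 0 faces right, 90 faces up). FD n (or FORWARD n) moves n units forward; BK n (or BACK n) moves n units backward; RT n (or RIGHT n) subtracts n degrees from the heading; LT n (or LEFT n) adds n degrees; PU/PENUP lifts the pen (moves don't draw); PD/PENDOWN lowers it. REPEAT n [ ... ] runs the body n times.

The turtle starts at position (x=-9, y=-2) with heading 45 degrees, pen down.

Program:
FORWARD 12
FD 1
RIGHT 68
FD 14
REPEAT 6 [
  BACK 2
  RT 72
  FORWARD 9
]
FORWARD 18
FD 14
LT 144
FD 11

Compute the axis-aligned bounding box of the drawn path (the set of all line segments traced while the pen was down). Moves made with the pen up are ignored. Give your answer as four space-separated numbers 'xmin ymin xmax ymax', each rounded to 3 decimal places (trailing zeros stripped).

Executing turtle program step by step:
Start: pos=(-9,-2), heading=45, pen down
FD 12: (-9,-2) -> (-0.515,6.485) [heading=45, draw]
FD 1: (-0.515,6.485) -> (0.192,7.192) [heading=45, draw]
RT 68: heading 45 -> 337
FD 14: (0.192,7.192) -> (13.079,1.722) [heading=337, draw]
REPEAT 6 [
  -- iteration 1/6 --
  BK 2: (13.079,1.722) -> (11.238,2.504) [heading=337, draw]
  RT 72: heading 337 -> 265
  FD 9: (11.238,2.504) -> (10.454,-6.462) [heading=265, draw]
  -- iteration 2/6 --
  BK 2: (10.454,-6.462) -> (10.628,-4.47) [heading=265, draw]
  RT 72: heading 265 -> 193
  FD 9: (10.628,-4.47) -> (1.859,-6.494) [heading=193, draw]
  -- iteration 3/6 --
  BK 2: (1.859,-6.494) -> (3.808,-6.044) [heading=193, draw]
  RT 72: heading 193 -> 121
  FD 9: (3.808,-6.044) -> (-0.828,1.67) [heading=121, draw]
  -- iteration 4/6 --
  BK 2: (-0.828,1.67) -> (0.202,-0.044) [heading=121, draw]
  RT 72: heading 121 -> 49
  FD 9: (0.202,-0.044) -> (6.107,6.748) [heading=49, draw]
  -- iteration 5/6 --
  BK 2: (6.107,6.748) -> (4.795,5.239) [heading=49, draw]
  RT 72: heading 49 -> 337
  FD 9: (4.795,5.239) -> (13.079,1.722) [heading=337, draw]
  -- iteration 6/6 --
  BK 2: (13.079,1.722) -> (11.238,2.504) [heading=337, draw]
  RT 72: heading 337 -> 265
  FD 9: (11.238,2.504) -> (10.454,-6.462) [heading=265, draw]
]
FD 18: (10.454,-6.462) -> (8.885,-24.394) [heading=265, draw]
FD 14: (8.885,-24.394) -> (7.665,-38.34) [heading=265, draw]
LT 144: heading 265 -> 49
FD 11: (7.665,-38.34) -> (14.882,-30.039) [heading=49, draw]
Final: pos=(14.882,-30.039), heading=49, 18 segment(s) drawn

Segment endpoints: x in {-9, -0.828, -0.515, 0.192, 0.202, 1.859, 3.808, 4.795, 6.107, 7.665, 8.885, 10.454, 10.454, 10.628, 11.238, 11.238, 13.079, 13.079, 14.882}, y in {-38.34, -30.039, -24.394, -6.494, -6.462, -6.462, -6.044, -4.47, -2, -0.044, 1.67, 1.722, 1.722, 2.504, 2.504, 5.239, 6.485, 6.748, 7.192}
xmin=-9, ymin=-38.34, xmax=14.882, ymax=7.192

Answer: -9 -38.34 14.882 7.192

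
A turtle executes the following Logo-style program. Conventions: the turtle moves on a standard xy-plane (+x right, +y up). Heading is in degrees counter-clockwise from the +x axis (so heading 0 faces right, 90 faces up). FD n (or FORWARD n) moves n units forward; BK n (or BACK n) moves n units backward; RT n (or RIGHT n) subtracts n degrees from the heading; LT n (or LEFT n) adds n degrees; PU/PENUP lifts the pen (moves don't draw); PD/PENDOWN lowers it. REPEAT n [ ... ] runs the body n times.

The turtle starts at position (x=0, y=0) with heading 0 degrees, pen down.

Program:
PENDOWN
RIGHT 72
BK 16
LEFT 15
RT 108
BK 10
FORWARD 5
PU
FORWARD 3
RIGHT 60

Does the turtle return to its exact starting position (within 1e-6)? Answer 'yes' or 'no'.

Answer: no

Derivation:
Executing turtle program step by step:
Start: pos=(0,0), heading=0, pen down
PD: pen down
RT 72: heading 0 -> 288
BK 16: (0,0) -> (-4.944,15.217) [heading=288, draw]
LT 15: heading 288 -> 303
RT 108: heading 303 -> 195
BK 10: (-4.944,15.217) -> (4.715,17.805) [heading=195, draw]
FD 5: (4.715,17.805) -> (-0.115,16.511) [heading=195, draw]
PU: pen up
FD 3: (-0.115,16.511) -> (-3.012,15.735) [heading=195, move]
RT 60: heading 195 -> 135
Final: pos=(-3.012,15.735), heading=135, 3 segment(s) drawn

Start position: (0, 0)
Final position: (-3.012, 15.735)
Distance = 16.02; >= 1e-6 -> NOT closed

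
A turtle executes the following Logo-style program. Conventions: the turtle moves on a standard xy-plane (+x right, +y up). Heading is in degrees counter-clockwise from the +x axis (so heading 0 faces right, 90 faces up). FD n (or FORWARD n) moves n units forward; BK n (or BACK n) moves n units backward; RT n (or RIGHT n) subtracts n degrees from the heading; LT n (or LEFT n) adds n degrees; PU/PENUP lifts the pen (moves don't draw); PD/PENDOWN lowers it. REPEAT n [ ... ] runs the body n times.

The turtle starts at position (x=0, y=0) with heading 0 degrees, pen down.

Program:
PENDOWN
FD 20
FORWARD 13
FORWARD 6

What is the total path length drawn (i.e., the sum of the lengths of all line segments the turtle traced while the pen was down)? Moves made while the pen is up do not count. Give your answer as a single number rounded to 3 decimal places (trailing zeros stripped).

Answer: 39

Derivation:
Executing turtle program step by step:
Start: pos=(0,0), heading=0, pen down
PD: pen down
FD 20: (0,0) -> (20,0) [heading=0, draw]
FD 13: (20,0) -> (33,0) [heading=0, draw]
FD 6: (33,0) -> (39,0) [heading=0, draw]
Final: pos=(39,0), heading=0, 3 segment(s) drawn

Segment lengths:
  seg 1: (0,0) -> (20,0), length = 20
  seg 2: (20,0) -> (33,0), length = 13
  seg 3: (33,0) -> (39,0), length = 6
Total = 39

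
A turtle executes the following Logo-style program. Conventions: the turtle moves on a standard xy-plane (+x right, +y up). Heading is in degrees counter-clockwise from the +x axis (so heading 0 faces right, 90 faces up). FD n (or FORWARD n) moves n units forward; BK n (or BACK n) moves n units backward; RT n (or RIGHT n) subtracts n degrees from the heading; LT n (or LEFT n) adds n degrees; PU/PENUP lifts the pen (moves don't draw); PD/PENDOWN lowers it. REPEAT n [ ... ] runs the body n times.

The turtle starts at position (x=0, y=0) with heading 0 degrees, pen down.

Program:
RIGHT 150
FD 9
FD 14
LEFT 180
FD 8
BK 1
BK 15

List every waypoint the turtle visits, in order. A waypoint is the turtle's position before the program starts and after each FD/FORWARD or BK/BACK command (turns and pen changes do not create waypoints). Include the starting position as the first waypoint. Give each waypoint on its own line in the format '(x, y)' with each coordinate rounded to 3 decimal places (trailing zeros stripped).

Answer: (0, 0)
(-7.794, -4.5)
(-19.919, -11.5)
(-12.99, -7.5)
(-13.856, -8)
(-26.847, -15.5)

Derivation:
Executing turtle program step by step:
Start: pos=(0,0), heading=0, pen down
RT 150: heading 0 -> 210
FD 9: (0,0) -> (-7.794,-4.5) [heading=210, draw]
FD 14: (-7.794,-4.5) -> (-19.919,-11.5) [heading=210, draw]
LT 180: heading 210 -> 30
FD 8: (-19.919,-11.5) -> (-12.99,-7.5) [heading=30, draw]
BK 1: (-12.99,-7.5) -> (-13.856,-8) [heading=30, draw]
BK 15: (-13.856,-8) -> (-26.847,-15.5) [heading=30, draw]
Final: pos=(-26.847,-15.5), heading=30, 5 segment(s) drawn
Waypoints (6 total):
(0, 0)
(-7.794, -4.5)
(-19.919, -11.5)
(-12.99, -7.5)
(-13.856, -8)
(-26.847, -15.5)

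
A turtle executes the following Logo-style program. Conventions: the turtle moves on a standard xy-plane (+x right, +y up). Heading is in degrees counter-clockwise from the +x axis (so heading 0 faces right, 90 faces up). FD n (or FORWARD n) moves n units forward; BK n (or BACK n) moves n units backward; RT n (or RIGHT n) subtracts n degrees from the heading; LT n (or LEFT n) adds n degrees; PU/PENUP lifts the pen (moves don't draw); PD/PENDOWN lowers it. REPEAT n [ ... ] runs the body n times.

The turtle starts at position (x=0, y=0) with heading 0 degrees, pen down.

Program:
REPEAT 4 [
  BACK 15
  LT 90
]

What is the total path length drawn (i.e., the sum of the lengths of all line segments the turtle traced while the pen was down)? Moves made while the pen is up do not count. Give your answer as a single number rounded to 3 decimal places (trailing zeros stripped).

Executing turtle program step by step:
Start: pos=(0,0), heading=0, pen down
REPEAT 4 [
  -- iteration 1/4 --
  BK 15: (0,0) -> (-15,0) [heading=0, draw]
  LT 90: heading 0 -> 90
  -- iteration 2/4 --
  BK 15: (-15,0) -> (-15,-15) [heading=90, draw]
  LT 90: heading 90 -> 180
  -- iteration 3/4 --
  BK 15: (-15,-15) -> (0,-15) [heading=180, draw]
  LT 90: heading 180 -> 270
  -- iteration 4/4 --
  BK 15: (0,-15) -> (0,0) [heading=270, draw]
  LT 90: heading 270 -> 0
]
Final: pos=(0,0), heading=0, 4 segment(s) drawn

Segment lengths:
  seg 1: (0,0) -> (-15,0), length = 15
  seg 2: (-15,0) -> (-15,-15), length = 15
  seg 3: (-15,-15) -> (0,-15), length = 15
  seg 4: (0,-15) -> (0,0), length = 15
Total = 60

Answer: 60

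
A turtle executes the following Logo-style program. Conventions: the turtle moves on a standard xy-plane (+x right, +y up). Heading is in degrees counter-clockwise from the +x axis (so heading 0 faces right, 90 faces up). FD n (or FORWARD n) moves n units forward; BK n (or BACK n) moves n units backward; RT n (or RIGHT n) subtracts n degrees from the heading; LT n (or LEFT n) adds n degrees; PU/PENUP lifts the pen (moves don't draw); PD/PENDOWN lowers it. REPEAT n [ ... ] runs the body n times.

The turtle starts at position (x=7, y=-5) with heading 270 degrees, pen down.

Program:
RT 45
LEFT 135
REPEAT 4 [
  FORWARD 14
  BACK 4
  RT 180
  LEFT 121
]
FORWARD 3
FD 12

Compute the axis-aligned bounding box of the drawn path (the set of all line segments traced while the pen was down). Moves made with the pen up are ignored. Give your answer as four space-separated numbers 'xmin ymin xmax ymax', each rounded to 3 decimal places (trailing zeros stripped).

Executing turtle program step by step:
Start: pos=(7,-5), heading=270, pen down
RT 45: heading 270 -> 225
LT 135: heading 225 -> 0
REPEAT 4 [
  -- iteration 1/4 --
  FD 14: (7,-5) -> (21,-5) [heading=0, draw]
  BK 4: (21,-5) -> (17,-5) [heading=0, draw]
  RT 180: heading 0 -> 180
  LT 121: heading 180 -> 301
  -- iteration 2/4 --
  FD 14: (17,-5) -> (24.211,-17) [heading=301, draw]
  BK 4: (24.211,-17) -> (22.15,-13.572) [heading=301, draw]
  RT 180: heading 301 -> 121
  LT 121: heading 121 -> 242
  -- iteration 3/4 --
  FD 14: (22.15,-13.572) -> (15.578,-25.933) [heading=242, draw]
  BK 4: (15.578,-25.933) -> (17.456,-22.401) [heading=242, draw]
  RT 180: heading 242 -> 62
  LT 121: heading 62 -> 183
  -- iteration 4/4 --
  FD 14: (17.456,-22.401) -> (3.475,-23.134) [heading=183, draw]
  BK 4: (3.475,-23.134) -> (7.469,-22.925) [heading=183, draw]
  RT 180: heading 183 -> 3
  LT 121: heading 3 -> 124
]
FD 3: (7.469,-22.925) -> (5.792,-20.437) [heading=124, draw]
FD 12: (5.792,-20.437) -> (-0.919,-10.489) [heading=124, draw]
Final: pos=(-0.919,-10.489), heading=124, 10 segment(s) drawn

Segment endpoints: x in {-0.919, 3.475, 5.792, 7, 7.469, 15.578, 17, 17.456, 21, 22.15, 24.211}, y in {-25.933, -23.134, -22.925, -22.401, -20.437, -17, -13.572, -10.489, -5, -5, -5}
xmin=-0.919, ymin=-25.933, xmax=24.211, ymax=-5

Answer: -0.919 -25.933 24.211 -5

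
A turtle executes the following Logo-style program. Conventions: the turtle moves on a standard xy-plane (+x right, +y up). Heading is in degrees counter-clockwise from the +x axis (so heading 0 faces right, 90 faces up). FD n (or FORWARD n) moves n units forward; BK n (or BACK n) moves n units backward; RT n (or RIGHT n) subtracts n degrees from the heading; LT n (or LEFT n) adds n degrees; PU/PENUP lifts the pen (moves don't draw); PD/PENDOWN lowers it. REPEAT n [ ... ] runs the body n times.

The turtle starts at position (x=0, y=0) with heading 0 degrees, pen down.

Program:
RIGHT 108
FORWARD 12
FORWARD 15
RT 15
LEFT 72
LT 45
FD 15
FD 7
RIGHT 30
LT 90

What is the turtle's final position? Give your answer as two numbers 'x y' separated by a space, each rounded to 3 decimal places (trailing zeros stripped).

Answer: 13.536 -27.978

Derivation:
Executing turtle program step by step:
Start: pos=(0,0), heading=0, pen down
RT 108: heading 0 -> 252
FD 12: (0,0) -> (-3.708,-11.413) [heading=252, draw]
FD 15: (-3.708,-11.413) -> (-8.343,-25.679) [heading=252, draw]
RT 15: heading 252 -> 237
LT 72: heading 237 -> 309
LT 45: heading 309 -> 354
FD 15: (-8.343,-25.679) -> (6.574,-27.246) [heading=354, draw]
FD 7: (6.574,-27.246) -> (13.536,-27.978) [heading=354, draw]
RT 30: heading 354 -> 324
LT 90: heading 324 -> 54
Final: pos=(13.536,-27.978), heading=54, 4 segment(s) drawn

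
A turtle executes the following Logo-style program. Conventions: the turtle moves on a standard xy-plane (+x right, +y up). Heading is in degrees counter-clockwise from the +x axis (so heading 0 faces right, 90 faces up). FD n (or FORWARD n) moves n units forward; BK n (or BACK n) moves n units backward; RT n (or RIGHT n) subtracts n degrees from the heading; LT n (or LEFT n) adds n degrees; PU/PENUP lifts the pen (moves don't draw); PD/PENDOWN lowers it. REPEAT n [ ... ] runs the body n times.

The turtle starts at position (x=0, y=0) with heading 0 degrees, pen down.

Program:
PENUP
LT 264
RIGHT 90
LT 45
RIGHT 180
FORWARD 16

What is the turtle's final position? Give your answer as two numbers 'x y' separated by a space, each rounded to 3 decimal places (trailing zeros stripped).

Answer: 12.434 10.069

Derivation:
Executing turtle program step by step:
Start: pos=(0,0), heading=0, pen down
PU: pen up
LT 264: heading 0 -> 264
RT 90: heading 264 -> 174
LT 45: heading 174 -> 219
RT 180: heading 219 -> 39
FD 16: (0,0) -> (12.434,10.069) [heading=39, move]
Final: pos=(12.434,10.069), heading=39, 0 segment(s) drawn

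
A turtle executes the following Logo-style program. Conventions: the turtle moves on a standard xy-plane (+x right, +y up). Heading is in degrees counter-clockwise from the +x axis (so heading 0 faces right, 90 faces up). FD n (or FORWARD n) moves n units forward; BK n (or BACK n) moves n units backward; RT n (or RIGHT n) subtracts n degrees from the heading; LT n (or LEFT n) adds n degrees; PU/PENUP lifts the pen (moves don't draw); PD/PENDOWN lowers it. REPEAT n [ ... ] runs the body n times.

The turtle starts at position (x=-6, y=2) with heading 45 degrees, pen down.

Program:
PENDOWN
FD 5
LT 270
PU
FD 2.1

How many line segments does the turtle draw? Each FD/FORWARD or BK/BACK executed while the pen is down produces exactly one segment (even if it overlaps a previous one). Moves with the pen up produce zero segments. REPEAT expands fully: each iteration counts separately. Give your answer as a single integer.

Answer: 1

Derivation:
Executing turtle program step by step:
Start: pos=(-6,2), heading=45, pen down
PD: pen down
FD 5: (-6,2) -> (-2.464,5.536) [heading=45, draw]
LT 270: heading 45 -> 315
PU: pen up
FD 2.1: (-2.464,5.536) -> (-0.98,4.051) [heading=315, move]
Final: pos=(-0.98,4.051), heading=315, 1 segment(s) drawn
Segments drawn: 1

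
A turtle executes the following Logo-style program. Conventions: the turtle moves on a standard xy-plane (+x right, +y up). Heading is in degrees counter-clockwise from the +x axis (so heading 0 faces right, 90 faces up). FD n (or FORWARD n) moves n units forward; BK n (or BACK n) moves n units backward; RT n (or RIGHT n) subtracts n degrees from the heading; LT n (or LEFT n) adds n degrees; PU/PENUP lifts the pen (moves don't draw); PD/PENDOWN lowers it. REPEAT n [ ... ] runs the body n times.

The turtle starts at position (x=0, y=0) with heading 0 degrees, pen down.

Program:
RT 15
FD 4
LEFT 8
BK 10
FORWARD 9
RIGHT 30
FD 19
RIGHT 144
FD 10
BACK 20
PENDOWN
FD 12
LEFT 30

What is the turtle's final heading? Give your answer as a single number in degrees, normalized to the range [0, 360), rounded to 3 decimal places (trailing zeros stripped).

Executing turtle program step by step:
Start: pos=(0,0), heading=0, pen down
RT 15: heading 0 -> 345
FD 4: (0,0) -> (3.864,-1.035) [heading=345, draw]
LT 8: heading 345 -> 353
BK 10: (3.864,-1.035) -> (-6.062,0.183) [heading=353, draw]
FD 9: (-6.062,0.183) -> (2.871,-0.913) [heading=353, draw]
RT 30: heading 353 -> 323
FD 19: (2.871,-0.913) -> (18.045,-12.348) [heading=323, draw]
RT 144: heading 323 -> 179
FD 10: (18.045,-12.348) -> (8.047,-12.173) [heading=179, draw]
BK 20: (8.047,-12.173) -> (28.044,-12.522) [heading=179, draw]
PD: pen down
FD 12: (28.044,-12.522) -> (16.046,-12.313) [heading=179, draw]
LT 30: heading 179 -> 209
Final: pos=(16.046,-12.313), heading=209, 7 segment(s) drawn

Answer: 209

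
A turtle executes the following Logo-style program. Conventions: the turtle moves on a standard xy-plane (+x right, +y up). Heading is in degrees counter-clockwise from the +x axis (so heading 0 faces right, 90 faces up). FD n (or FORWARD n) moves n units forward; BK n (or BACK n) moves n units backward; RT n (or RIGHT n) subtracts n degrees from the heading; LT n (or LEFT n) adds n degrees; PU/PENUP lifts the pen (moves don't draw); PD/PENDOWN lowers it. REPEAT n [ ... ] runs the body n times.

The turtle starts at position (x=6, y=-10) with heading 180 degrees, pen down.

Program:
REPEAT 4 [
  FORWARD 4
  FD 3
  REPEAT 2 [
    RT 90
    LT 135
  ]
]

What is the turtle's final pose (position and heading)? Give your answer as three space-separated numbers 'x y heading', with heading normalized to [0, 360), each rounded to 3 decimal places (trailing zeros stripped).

Executing turtle program step by step:
Start: pos=(6,-10), heading=180, pen down
REPEAT 4 [
  -- iteration 1/4 --
  FD 4: (6,-10) -> (2,-10) [heading=180, draw]
  FD 3: (2,-10) -> (-1,-10) [heading=180, draw]
  REPEAT 2 [
    -- iteration 1/2 --
    RT 90: heading 180 -> 90
    LT 135: heading 90 -> 225
    -- iteration 2/2 --
    RT 90: heading 225 -> 135
    LT 135: heading 135 -> 270
  ]
  -- iteration 2/4 --
  FD 4: (-1,-10) -> (-1,-14) [heading=270, draw]
  FD 3: (-1,-14) -> (-1,-17) [heading=270, draw]
  REPEAT 2 [
    -- iteration 1/2 --
    RT 90: heading 270 -> 180
    LT 135: heading 180 -> 315
    -- iteration 2/2 --
    RT 90: heading 315 -> 225
    LT 135: heading 225 -> 0
  ]
  -- iteration 3/4 --
  FD 4: (-1,-17) -> (3,-17) [heading=0, draw]
  FD 3: (3,-17) -> (6,-17) [heading=0, draw]
  REPEAT 2 [
    -- iteration 1/2 --
    RT 90: heading 0 -> 270
    LT 135: heading 270 -> 45
    -- iteration 2/2 --
    RT 90: heading 45 -> 315
    LT 135: heading 315 -> 90
  ]
  -- iteration 4/4 --
  FD 4: (6,-17) -> (6,-13) [heading=90, draw]
  FD 3: (6,-13) -> (6,-10) [heading=90, draw]
  REPEAT 2 [
    -- iteration 1/2 --
    RT 90: heading 90 -> 0
    LT 135: heading 0 -> 135
    -- iteration 2/2 --
    RT 90: heading 135 -> 45
    LT 135: heading 45 -> 180
  ]
]
Final: pos=(6,-10), heading=180, 8 segment(s) drawn

Answer: 6 -10 180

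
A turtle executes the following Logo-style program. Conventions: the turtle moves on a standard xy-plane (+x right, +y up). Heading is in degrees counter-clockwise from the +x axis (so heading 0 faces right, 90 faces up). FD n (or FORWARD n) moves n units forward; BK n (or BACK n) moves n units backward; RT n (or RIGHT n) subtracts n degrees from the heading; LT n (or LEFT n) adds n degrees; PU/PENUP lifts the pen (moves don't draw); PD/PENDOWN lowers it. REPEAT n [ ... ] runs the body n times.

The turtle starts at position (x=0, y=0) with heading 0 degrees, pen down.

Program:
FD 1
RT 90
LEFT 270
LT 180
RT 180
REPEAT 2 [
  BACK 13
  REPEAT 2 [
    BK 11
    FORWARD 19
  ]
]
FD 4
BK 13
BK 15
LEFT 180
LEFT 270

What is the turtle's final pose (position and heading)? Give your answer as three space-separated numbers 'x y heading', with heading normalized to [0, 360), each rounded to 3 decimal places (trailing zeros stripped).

Executing turtle program step by step:
Start: pos=(0,0), heading=0, pen down
FD 1: (0,0) -> (1,0) [heading=0, draw]
RT 90: heading 0 -> 270
LT 270: heading 270 -> 180
LT 180: heading 180 -> 0
RT 180: heading 0 -> 180
REPEAT 2 [
  -- iteration 1/2 --
  BK 13: (1,0) -> (14,0) [heading=180, draw]
  REPEAT 2 [
    -- iteration 1/2 --
    BK 11: (14,0) -> (25,0) [heading=180, draw]
    FD 19: (25,0) -> (6,0) [heading=180, draw]
    -- iteration 2/2 --
    BK 11: (6,0) -> (17,0) [heading=180, draw]
    FD 19: (17,0) -> (-2,0) [heading=180, draw]
  ]
  -- iteration 2/2 --
  BK 13: (-2,0) -> (11,0) [heading=180, draw]
  REPEAT 2 [
    -- iteration 1/2 --
    BK 11: (11,0) -> (22,0) [heading=180, draw]
    FD 19: (22,0) -> (3,0) [heading=180, draw]
    -- iteration 2/2 --
    BK 11: (3,0) -> (14,0) [heading=180, draw]
    FD 19: (14,0) -> (-5,0) [heading=180, draw]
  ]
]
FD 4: (-5,0) -> (-9,0) [heading=180, draw]
BK 13: (-9,0) -> (4,0) [heading=180, draw]
BK 15: (4,0) -> (19,0) [heading=180, draw]
LT 180: heading 180 -> 0
LT 270: heading 0 -> 270
Final: pos=(19,0), heading=270, 14 segment(s) drawn

Answer: 19 0 270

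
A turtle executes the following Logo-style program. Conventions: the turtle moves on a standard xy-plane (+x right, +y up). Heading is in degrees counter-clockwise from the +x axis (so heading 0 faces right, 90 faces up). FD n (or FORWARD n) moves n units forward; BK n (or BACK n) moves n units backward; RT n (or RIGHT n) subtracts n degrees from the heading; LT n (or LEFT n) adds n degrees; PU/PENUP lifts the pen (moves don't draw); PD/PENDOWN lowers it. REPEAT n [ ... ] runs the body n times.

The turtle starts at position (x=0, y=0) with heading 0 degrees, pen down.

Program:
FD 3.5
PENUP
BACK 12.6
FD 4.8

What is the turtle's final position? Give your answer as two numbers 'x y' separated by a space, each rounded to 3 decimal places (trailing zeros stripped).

Answer: -4.3 0

Derivation:
Executing turtle program step by step:
Start: pos=(0,0), heading=0, pen down
FD 3.5: (0,0) -> (3.5,0) [heading=0, draw]
PU: pen up
BK 12.6: (3.5,0) -> (-9.1,0) [heading=0, move]
FD 4.8: (-9.1,0) -> (-4.3,0) [heading=0, move]
Final: pos=(-4.3,0), heading=0, 1 segment(s) drawn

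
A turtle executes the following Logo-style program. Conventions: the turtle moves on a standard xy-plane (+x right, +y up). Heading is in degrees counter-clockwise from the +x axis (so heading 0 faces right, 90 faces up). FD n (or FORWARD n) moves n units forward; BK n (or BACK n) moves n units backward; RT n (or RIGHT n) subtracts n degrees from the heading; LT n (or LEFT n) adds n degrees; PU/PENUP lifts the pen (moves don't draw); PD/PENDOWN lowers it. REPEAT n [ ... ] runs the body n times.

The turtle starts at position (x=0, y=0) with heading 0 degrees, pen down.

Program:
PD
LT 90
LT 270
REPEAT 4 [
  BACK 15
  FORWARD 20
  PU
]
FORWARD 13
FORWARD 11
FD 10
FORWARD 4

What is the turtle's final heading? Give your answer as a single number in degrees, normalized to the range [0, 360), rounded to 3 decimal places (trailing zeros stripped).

Answer: 0

Derivation:
Executing turtle program step by step:
Start: pos=(0,0), heading=0, pen down
PD: pen down
LT 90: heading 0 -> 90
LT 270: heading 90 -> 0
REPEAT 4 [
  -- iteration 1/4 --
  BK 15: (0,0) -> (-15,0) [heading=0, draw]
  FD 20: (-15,0) -> (5,0) [heading=0, draw]
  PU: pen up
  -- iteration 2/4 --
  BK 15: (5,0) -> (-10,0) [heading=0, move]
  FD 20: (-10,0) -> (10,0) [heading=0, move]
  PU: pen up
  -- iteration 3/4 --
  BK 15: (10,0) -> (-5,0) [heading=0, move]
  FD 20: (-5,0) -> (15,0) [heading=0, move]
  PU: pen up
  -- iteration 4/4 --
  BK 15: (15,0) -> (0,0) [heading=0, move]
  FD 20: (0,0) -> (20,0) [heading=0, move]
  PU: pen up
]
FD 13: (20,0) -> (33,0) [heading=0, move]
FD 11: (33,0) -> (44,0) [heading=0, move]
FD 10: (44,0) -> (54,0) [heading=0, move]
FD 4: (54,0) -> (58,0) [heading=0, move]
Final: pos=(58,0), heading=0, 2 segment(s) drawn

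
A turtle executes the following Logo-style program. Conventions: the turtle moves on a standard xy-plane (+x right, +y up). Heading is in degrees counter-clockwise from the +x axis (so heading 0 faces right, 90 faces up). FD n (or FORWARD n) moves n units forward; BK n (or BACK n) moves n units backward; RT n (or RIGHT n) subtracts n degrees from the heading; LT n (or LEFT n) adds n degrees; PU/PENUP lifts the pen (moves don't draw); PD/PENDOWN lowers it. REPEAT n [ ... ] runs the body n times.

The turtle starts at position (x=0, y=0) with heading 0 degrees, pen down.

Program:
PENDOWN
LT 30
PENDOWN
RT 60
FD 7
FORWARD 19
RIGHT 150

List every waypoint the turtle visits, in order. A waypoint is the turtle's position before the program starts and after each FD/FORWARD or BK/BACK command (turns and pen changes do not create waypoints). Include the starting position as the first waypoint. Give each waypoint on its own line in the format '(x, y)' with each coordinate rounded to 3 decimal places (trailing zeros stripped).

Executing turtle program step by step:
Start: pos=(0,0), heading=0, pen down
PD: pen down
LT 30: heading 0 -> 30
PD: pen down
RT 60: heading 30 -> 330
FD 7: (0,0) -> (6.062,-3.5) [heading=330, draw]
FD 19: (6.062,-3.5) -> (22.517,-13) [heading=330, draw]
RT 150: heading 330 -> 180
Final: pos=(22.517,-13), heading=180, 2 segment(s) drawn
Waypoints (3 total):
(0, 0)
(6.062, -3.5)
(22.517, -13)

Answer: (0, 0)
(6.062, -3.5)
(22.517, -13)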